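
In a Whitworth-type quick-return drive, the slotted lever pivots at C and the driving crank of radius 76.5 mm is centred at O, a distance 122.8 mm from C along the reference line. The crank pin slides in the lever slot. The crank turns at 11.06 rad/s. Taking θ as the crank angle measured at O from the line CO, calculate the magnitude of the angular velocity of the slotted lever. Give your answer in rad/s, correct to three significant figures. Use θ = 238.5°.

0.939

ω = 11.06 rad/s
Crank pin A relative to C: A = (d + r cosθ, r sinθ); lever angle φ = atan2(r sinθ, d + r cosθ).
Differentiating tanφ: φ̇ = rω(d cosθ + r)/(d² + r² + 2dr cosθ).
d² + r² + 2dr cosθ = |CA|² = 0.0111152 m²;  d cosθ + r = +0.012337 m.
|ω_lever| = |0.0765·11.06·+0.012337| / 0.0111152 = 0.93911 rad/s.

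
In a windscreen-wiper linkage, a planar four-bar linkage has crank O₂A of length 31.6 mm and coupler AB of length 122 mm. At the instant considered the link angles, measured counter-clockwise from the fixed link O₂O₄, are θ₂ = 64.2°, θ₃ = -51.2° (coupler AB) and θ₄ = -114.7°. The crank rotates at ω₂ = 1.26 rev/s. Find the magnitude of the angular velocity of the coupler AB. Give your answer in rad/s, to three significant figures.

0.0440

ω₂ = 7.917 rad/s (from 1.26 rev/s).
Differentiating the loop-closure r₂e^{iθ₂}+r₃e^{iθ₃}=r₁+r₄e^{iθ₄} gives r₂ω₂e^{iθ₂}+r₃ω₃e^{iθ₃}=r₄ω₄e^{iθ₄}.
Eliminating the other unknown: ω₃ = r₂ω₂ sin(θ₄−θ₂) / [r₃ sin(θ₃−θ₄)].
Numerator sine = -0.01920; denominator sine = +0.89493.
Result = 0.0316·7.917·(-0.01920) / (0.122·(+0.89493)) = -0.043988 rad/s; magnitude 0.043988 rad/s.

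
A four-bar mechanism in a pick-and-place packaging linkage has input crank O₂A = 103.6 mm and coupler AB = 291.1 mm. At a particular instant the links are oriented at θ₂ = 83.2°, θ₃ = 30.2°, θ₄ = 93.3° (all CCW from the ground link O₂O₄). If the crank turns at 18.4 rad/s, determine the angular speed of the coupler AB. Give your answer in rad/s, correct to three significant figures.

ω₂ = 18.4 rad/s
Differentiating the loop-closure r₂e^{iθ₂}+r₃e^{iθ₃}=r₁+r₄e^{iθ₄} gives r₂ω₂e^{iθ₂}+r₃ω₃e^{iθ₃}=r₄ω₄e^{iθ₄}.
Eliminating the other unknown: ω₃ = r₂ω₂ sin(θ₄−θ₂) / [r₃ sin(θ₃−θ₄)].
Numerator sine = +0.17537; denominator sine = -0.89180.
Result = 0.1036·18.4·(+0.17537) / (0.2911·(-0.89180)) = -1.2877 rad/s; magnitude 1.2877 rad/s.

1.29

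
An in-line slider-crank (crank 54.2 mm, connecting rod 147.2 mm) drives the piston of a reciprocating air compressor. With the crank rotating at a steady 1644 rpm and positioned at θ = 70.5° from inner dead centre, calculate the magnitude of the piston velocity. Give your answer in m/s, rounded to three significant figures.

ω = 2π·1644/60 = 172.2 rad/s
For an in-line slider-crank, x = r cosθ + √(L² − r² sin²θ), so v = −rω sinθ·[1 + r cosθ/√(L² − r² sin²θ)].
With r = 0.0542 m, L = 0.1472 m, θ = 70.5°: √(L² − r² sin²θ) = 0.13805 m.
v = −0.0542·172.2·0.94264·[1 + 0.0542·0.33381/0.13805] = -9.9486 m/s.
|v| = 9.9486 m/s.

9.95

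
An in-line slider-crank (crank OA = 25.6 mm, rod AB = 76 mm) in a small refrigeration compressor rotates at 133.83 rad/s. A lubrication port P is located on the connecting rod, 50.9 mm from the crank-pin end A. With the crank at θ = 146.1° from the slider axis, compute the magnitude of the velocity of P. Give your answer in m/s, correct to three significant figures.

ω = 133.8 rad/s.  Crank-pin speed |V_A| = rω = 3.426 m/s, perpendicular to OA.
Rod angle: sinφ = −(r/L) sinθ ⇒ φ = -10.829°; ω_rod = −rω cosθ/√(L²−r²sin²θ) = +38.095 rad/s.
V_P = V_A + ω_rod × AP, with AP = 0.0509 m along the rod.
Components: V_Px = −rω sinθ − a·ω_rod·sinφ = -1.5466 m/s;  V_Py = rω cosθ + a·ω_rod·cosφ = -0.93916 m/s.
|V_P| = √(V_Px² + V_Py²) = 1.8094 m/s.

1.81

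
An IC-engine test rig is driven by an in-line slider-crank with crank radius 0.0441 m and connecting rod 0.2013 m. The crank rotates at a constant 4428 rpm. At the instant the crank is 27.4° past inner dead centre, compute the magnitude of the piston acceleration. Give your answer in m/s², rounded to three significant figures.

9640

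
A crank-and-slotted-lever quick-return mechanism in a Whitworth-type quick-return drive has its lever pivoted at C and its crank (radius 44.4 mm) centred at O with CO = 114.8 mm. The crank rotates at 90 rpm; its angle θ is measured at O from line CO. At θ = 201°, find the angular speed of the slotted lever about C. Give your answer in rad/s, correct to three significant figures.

4.66

ω = 9.425 rad/s (from 90 rpm).
Crank pin A relative to C: A = (d + r cosθ, r sinθ); lever angle φ = atan2(r sinθ, d + r cosθ).
Differentiating tanφ: φ̇ = rω(d cosθ + r)/(d² + r² + 2dr cosθ).
d² + r² + 2dr cosθ = |CA|² = 0.00563326 m²;  d cosθ + r = -0.062775 m.
|ω_lever| = |0.0444·9.425·-0.062775| / 0.00563326 = 4.6632 rad/s.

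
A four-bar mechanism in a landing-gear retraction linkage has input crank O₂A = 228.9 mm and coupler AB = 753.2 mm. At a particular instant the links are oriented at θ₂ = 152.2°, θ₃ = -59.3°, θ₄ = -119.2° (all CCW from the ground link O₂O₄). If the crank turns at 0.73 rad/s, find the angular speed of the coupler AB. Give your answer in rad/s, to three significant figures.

ω₂ = 0.73 rad/s
Differentiating the loop-closure r₂e^{iθ₂}+r₃e^{iθ₃}=r₁+r₄e^{iθ₄} gives r₂ω₂e^{iθ₂}+r₃ω₃e^{iθ₃}=r₄ω₄e^{iθ₄}.
Eliminating the other unknown: ω₃ = r₂ω₂ sin(θ₄−θ₂) / [r₃ sin(θ₃−θ₄)].
Numerator sine = +0.99970; denominator sine = +0.86515.
Result = 0.2289·0.73·(+0.99970) / (0.7532·(+0.86515)) = +0.25635 rad/s; magnitude 0.25635 rad/s.

0.256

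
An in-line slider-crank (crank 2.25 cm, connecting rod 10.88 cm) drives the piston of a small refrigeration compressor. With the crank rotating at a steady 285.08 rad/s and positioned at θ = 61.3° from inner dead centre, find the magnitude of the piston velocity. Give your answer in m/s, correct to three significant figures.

ω = 285.1 rad/s
For an in-line slider-crank, x = r cosθ + √(L² − r² sin²θ), so v = −rω sinθ·[1 + r cosθ/√(L² − r² sin²θ)].
With r = 0.0225 m, L = 0.1088 m, θ = 61.3°: √(L² − r² sin²θ) = 0.107 m.
v = −0.0225·285.1·0.87715·[1 + 0.0225·0.48022/0.107] = -6.1945 m/s.
|v| = 6.1945 m/s.

6.19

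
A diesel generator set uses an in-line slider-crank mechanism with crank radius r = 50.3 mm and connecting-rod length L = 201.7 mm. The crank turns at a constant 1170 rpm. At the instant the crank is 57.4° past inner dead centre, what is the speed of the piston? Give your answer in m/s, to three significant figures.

5.91

ω = 2π·1170/60 = 122.5 rad/s
For an in-line slider-crank, x = r cosθ + √(L² − r² sin²θ), so v = −rω sinθ·[1 + r cosθ/√(L² − r² sin²θ)].
With r = 0.0503 m, L = 0.2017 m, θ = 57.4°: √(L² − r² sin²θ) = 0.1972 m.
v = −0.0503·122.5·0.84245·[1 + 0.0503·0.53877/0.1972] = -5.9054 m/s.
|v| = 5.9054 m/s.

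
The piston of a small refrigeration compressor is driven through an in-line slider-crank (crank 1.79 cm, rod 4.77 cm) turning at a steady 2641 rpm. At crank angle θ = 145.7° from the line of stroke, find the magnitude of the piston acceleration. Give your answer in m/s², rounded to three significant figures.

922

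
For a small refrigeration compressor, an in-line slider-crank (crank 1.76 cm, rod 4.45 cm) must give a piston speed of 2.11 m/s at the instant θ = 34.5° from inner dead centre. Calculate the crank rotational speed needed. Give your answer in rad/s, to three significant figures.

For an in-line slider-crank, |v_piston| = rω|sinθ|·[1 + r cosθ/√(L² − r² sin²θ)].
With r = 0.0176 m, L = 0.0445 m, θ = 34.5°: the bracketed kinematic factor |dx/dθ| = 0.013303 m.
ω = v/|dx/dθ| = 2.11/0.013303 = 158.61 rad/s.

159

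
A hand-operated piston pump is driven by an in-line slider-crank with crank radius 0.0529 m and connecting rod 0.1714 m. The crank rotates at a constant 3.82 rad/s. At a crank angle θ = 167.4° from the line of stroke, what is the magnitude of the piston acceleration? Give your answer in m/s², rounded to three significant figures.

ω = 3.82 rad/s
x(θ) = r cosθ + √(L² − r² sin²θ); with ω constant, a = ω²·d²x/dθ².
d²x/dθ² = −r cosθ − r²(cos2θ)/√u − r⁴ sin²2θ/(4u^{3/2}),  u = L² − r² sin²θ = 0.0292448 m².
Substituting r = 0.0529 m, L = 0.1714 m, θ = 167.4°: d²x/dθ² = +0.036749 m.
a = ω²·d²x/dθ² = (3.82)²·(+0.036749) = +0.53625 m/s²;  |a| = 0.53625 m/s².

0.536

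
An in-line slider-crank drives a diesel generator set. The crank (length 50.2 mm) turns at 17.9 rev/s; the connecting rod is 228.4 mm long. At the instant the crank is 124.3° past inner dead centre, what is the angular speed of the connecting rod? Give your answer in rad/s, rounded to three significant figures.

ω = 112.5 rad/s (converted from 17.9 rev/s).
The rod makes angle φ with the slider axis where L sinφ = r sinθ; differentiating, L cosφ·φ̇ = r ω cosθ.
L cosφ = √(L² − r² sin²θ) = 0.2246 m.
|ω_rod| = r ω |cosθ| / √(L² − r² sin²θ) = 0.0502·112.5·0.56353/0.2246 = 14.166 rad/s.

14.2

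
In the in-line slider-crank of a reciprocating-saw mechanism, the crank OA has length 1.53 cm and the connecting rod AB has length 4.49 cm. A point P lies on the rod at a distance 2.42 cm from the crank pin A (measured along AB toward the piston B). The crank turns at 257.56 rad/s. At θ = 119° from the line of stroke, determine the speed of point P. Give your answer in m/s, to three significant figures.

ω = 257.6 rad/s.  Crank-pin speed |V_A| = rω = 3.9407 m/s, perpendicular to OA.
Rod angle: sinφ = −(r/L) sinθ ⇒ φ = -17.339°; ω_rod = −rω cosθ/√(L²−r²sin²θ) = +44.575 rad/s.
V_P = V_A + ω_rod × AP, with AP = 0.0242 m along the rod.
Components: V_Px = −rω sinθ − a·ω_rod·sinφ = -3.1251 m/s;  V_Py = rω cosθ + a·ω_rod·cosφ = -0.88078 m/s.
|V_P| = √(V_Px² + V_Py²) = 3.2468 m/s.

3.25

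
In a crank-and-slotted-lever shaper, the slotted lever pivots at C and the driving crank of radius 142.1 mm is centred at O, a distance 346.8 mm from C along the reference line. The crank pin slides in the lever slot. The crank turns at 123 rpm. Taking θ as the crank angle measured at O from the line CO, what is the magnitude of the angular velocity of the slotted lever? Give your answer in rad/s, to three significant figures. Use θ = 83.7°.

2.18

ω = 12.88 rad/s (from 123 rpm).
Crank pin A relative to C: A = (d + r cosθ, r sinθ); lever angle φ = atan2(r sinθ, d + r cosθ).
Differentiating tanφ: φ̇ = rω(d cosθ + r)/(d² + r² + 2dr cosθ).
d² + r² + 2dr cosθ = |CA|² = 0.151278 m²;  d cosθ + r = +0.18016 m.
|ω_lever| = |0.1421·12.88·+0.18016| / 0.151278 = 2.1797 rad/s.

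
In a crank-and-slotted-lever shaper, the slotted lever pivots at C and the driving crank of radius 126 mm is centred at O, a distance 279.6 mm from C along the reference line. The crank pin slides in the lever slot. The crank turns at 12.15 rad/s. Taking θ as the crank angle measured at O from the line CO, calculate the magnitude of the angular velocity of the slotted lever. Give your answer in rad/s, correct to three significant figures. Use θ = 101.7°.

1.33

ω = 12.15 rad/s
Crank pin A relative to C: A = (d + r cosθ, r sinθ); lever angle φ = atan2(r sinθ, d + r cosθ).
Differentiating tanφ: φ̇ = rω(d cosθ + r)/(d² + r² + 2dr cosθ).
d² + r² + 2dr cosθ = |CA|² = 0.0797639 m²;  d cosθ + r = +0.069301 m.
|ω_lever| = |0.126·12.15·+0.069301| / 0.0797639 = 1.3301 rad/s.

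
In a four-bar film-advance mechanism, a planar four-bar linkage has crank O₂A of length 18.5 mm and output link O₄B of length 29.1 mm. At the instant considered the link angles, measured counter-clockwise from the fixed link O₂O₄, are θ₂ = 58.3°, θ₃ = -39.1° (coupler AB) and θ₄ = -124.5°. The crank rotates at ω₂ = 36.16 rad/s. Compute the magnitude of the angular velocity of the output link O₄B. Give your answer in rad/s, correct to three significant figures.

ω₂ = 36.16 rad/s
Differentiating the loop-closure r₂e^{iθ₂}+r₃e^{iθ₃}=r₁+r₄e^{iθ₄} gives r₂ω₂e^{iθ₂}+r₃ω₃e^{iθ₃}=r₄ω₄e^{iθ₄}.
Eliminating the other unknown: ω₄ = r₂ω₂ sin(θ₂−θ₃) / [r₄ sin(θ₄−θ₃)].
Numerator sine = +0.99167; denominator sine = -0.99678.
Result = 0.0185·36.16·(+0.99167) / (0.0291·(-0.99678)) = -22.871 rad/s; magnitude 22.871 rad/s.

22.9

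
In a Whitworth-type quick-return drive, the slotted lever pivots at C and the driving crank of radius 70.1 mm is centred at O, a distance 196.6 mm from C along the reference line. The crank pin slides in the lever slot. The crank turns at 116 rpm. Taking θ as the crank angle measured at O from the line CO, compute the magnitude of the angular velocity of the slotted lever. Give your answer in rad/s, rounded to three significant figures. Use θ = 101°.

0.724

ω = 12.15 rad/s (from 116 rpm).
Crank pin A relative to C: A = (d + r cosθ, r sinθ); lever angle φ = atan2(r sinθ, d + r cosθ).
Differentiating tanφ: φ̇ = rω(d cosθ + r)/(d² + r² + 2dr cosθ).
d² + r² + 2dr cosθ = |CA|² = 0.0383062 m²;  d cosθ + r = +0.032587 m.
|ω_lever| = |0.0701·12.15·+0.032587| / 0.0383062 = 0.7244 rad/s.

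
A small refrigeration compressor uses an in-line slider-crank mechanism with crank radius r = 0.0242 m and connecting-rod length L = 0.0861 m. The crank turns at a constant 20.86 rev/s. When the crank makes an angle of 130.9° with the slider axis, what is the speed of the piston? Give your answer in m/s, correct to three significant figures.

1.95

ω = 2π·20.9 = 131.1 rad/s
For an in-line slider-crank, x = r cosθ + √(L² − r² sin²θ), so v = −rω sinθ·[1 + r cosθ/√(L² − r² sin²θ)].
With r = 0.0242 m, L = 0.0861 m, θ = 130.9°: √(L² − r² sin²θ) = 0.084135 m.
v = −0.0242·131.1·0.75585·[1 + 0.0242·-0.65474/0.084135] = -1.9459 m/s.
|v| = 1.9459 m/s.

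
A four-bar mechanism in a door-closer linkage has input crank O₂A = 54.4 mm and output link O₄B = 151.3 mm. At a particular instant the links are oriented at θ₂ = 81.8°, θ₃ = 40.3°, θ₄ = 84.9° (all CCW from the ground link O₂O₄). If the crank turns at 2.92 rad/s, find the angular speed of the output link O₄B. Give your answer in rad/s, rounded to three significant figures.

ω₂ = 2.92 rad/s
Differentiating the loop-closure r₂e^{iθ₂}+r₃e^{iθ₃}=r₁+r₄e^{iθ₄} gives r₂ω₂e^{iθ₂}+r₃ω₃e^{iθ₃}=r₄ω₄e^{iθ₄}.
Eliminating the other unknown: ω₄ = r₂ω₂ sin(θ₂−θ₃) / [r₄ sin(θ₄−θ₃)].
Numerator sine = +0.66262; denominator sine = +0.70215.
Result = 0.0544·2.92·(+0.66262) / (0.1513·(+0.70215)) = +0.99078 rad/s; magnitude 0.99078 rad/s.

0.991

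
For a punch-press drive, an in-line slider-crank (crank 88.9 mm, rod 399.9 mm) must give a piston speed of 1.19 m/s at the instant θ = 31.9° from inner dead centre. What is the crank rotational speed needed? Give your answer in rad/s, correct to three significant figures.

21.3

For an in-line slider-crank, |v_piston| = rω|sinθ|·[1 + r cosθ/√(L² − r² sin²θ)].
With r = 0.0889 m, L = 0.3999 m, θ = 31.9°: the bracketed kinematic factor |dx/dθ| = 0.055906 m.
ω = v/|dx/dθ| = 1.19/0.055906 = 21.286 rad/s.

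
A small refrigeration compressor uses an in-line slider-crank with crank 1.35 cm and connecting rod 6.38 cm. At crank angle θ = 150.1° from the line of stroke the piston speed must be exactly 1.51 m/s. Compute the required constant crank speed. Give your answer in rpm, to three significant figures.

For an in-line slider-crank, |v_piston| = rω|sinθ|·[1 + r cosθ/√(L² − r² sin²θ)].
With r = 0.0135 m, L = 0.0638 m, θ = 150.1°: the bracketed kinematic factor |dx/dθ| = 0.0054882 m.
ω = v/|dx/dθ| = 1.51/0.0054882 = 275.13 rad/s.
N = 60ω/(2π) = 2627.3 rpm.

2630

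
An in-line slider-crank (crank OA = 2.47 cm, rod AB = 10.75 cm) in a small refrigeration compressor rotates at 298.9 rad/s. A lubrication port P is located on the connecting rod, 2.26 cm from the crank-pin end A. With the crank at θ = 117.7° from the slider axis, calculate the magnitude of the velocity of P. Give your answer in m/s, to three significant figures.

ω = 298.9 rad/s.  Crank-pin speed |V_A| = rω = 7.3828 m/s, perpendicular to OA.
Rod angle: sinφ = −(r/L) sinθ ⇒ φ = -11.738°; ω_rod = −rω cosθ/√(L²−r²sin²θ) = +32.606 rad/s.
V_P = V_A + ω_rod × AP, with AP = 0.0226 m along the rod.
Components: V_Px = −rω sinθ − a·ω_rod·sinφ = -6.3868 m/s;  V_Py = rω cosθ + a·ω_rod·cosφ = -2.7104 m/s.
|V_P| = √(V_Px² + V_Py²) = 6.9381 m/s.

6.94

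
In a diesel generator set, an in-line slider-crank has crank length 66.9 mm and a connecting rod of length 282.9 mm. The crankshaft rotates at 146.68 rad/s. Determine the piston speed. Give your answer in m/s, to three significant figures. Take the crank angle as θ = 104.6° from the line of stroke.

ω = 146.7 rad/s
For an in-line slider-crank, x = r cosθ + √(L² − r² sin²θ), so v = −rω sinθ·[1 + r cosθ/√(L² − r² sin²θ)].
With r = 0.0669 m, L = 0.2829 m, θ = 104.6°: √(L² − r² sin²θ) = 0.27539 m.
v = −0.0669·146.7·0.96771·[1 + 0.0669·-0.25207/0.27539] = -8.9145 m/s.
|v| = 8.9145 m/s.

8.91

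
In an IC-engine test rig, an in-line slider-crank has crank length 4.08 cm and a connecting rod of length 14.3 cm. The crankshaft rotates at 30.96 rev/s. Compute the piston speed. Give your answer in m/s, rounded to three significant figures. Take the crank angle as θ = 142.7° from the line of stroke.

3.70

ω = 2π·31 = 194.5 rad/s
For an in-line slider-crank, x = r cosθ + √(L² − r² sin²θ), so v = −rω sinθ·[1 + r cosθ/√(L² − r² sin²θ)].
With r = 0.0408 m, L = 0.143 m, θ = 142.7°: √(L² − r² sin²θ) = 0.14085 m.
v = −0.0408·194.5·0.60599·[1 + 0.0408·-0.79547/0.14085] = -3.7013 m/s.
|v| = 3.7013 m/s.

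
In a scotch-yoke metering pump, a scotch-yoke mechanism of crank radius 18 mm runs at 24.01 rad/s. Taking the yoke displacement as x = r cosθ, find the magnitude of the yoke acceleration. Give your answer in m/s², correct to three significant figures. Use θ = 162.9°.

9.92

ω = 24.01 rad/s
x = r cosθ ⇒ ẍ = −rω² cosθ (ω constant).
|a| = rω²|cosθ| = 0.018·(24.01)²·|cos 162.9°| = 9.9179 m/s².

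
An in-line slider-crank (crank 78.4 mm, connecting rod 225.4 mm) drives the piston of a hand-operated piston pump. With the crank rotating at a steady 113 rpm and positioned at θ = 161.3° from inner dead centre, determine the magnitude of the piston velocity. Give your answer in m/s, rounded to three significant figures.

ω = 2π·113/60 = 11.83 rad/s
For an in-line slider-crank, x = r cosθ + √(L² − r² sin²θ), so v = −rω sinθ·[1 + r cosθ/√(L² − r² sin²θ)].
With r = 0.0784 m, L = 0.2254 m, θ = 161.3°: √(L² − r² sin²θ) = 0.22399 m.
v = −0.0784·11.83·0.32061·[1 + 0.0784·-0.94721/0.22399] = -0.19883 m/s.
|v| = 0.19883 m/s.

0.199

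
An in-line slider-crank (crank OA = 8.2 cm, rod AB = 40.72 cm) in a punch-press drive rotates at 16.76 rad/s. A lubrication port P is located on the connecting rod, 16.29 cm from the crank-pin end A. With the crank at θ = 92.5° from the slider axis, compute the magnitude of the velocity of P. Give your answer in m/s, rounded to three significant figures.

ω = 16.76 rad/s.  Crank-pin speed |V_A| = rω = 1.3743 m/s, perpendicular to OA.
Rod angle: sinφ = −(r/L) sinθ ⇒ φ = -11.606°; ω_rod = −rω cosθ/√(L²−r²sin²θ) = +0.15029 rad/s.
V_P = V_A + ω_rod × AP, with AP = 0.1629 m along the rod.
Components: V_Px = −rω sinθ − a·ω_rod·sinφ = -1.3681 m/s;  V_Py = rω cosθ + a·ω_rod·cosφ = -0.035965 m/s.
|V_P| = √(V_Px² + V_Py²) = 1.3686 m/s.

1.37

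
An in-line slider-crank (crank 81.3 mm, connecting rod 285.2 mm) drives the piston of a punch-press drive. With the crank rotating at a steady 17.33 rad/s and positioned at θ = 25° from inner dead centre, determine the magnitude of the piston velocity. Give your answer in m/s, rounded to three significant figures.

0.750

ω = 17.33 rad/s
For an in-line slider-crank, x = r cosθ + √(L² − r² sin²θ), so v = −rω sinθ·[1 + r cosθ/√(L² − r² sin²θ)].
With r = 0.0813 m, L = 0.2852 m, θ = 25°: √(L² − r² sin²θ) = 0.28312 m.
v = −0.0813·17.33·0.42262·[1 + 0.0813·0.90631/0.28312] = -0.7504 m/s.
|v| = 0.7504 m/s.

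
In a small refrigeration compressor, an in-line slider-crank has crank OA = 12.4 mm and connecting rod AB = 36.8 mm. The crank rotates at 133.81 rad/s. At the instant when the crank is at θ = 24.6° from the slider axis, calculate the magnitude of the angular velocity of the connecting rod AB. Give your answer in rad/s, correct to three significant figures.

ω = 133.8 rad/s
The rod makes angle φ with the slider axis where L sinφ = r sinθ; differentiating, L cosφ·φ̇ = r ω cosθ.
L cosφ = √(L² − r² sin²θ) = 0.036436 m.
|ω_rod| = r ω |cosθ| / √(L² − r² sin²θ) = 0.0124·133.8·0.90924/0.036436 = 41.405 rad/s.

41.4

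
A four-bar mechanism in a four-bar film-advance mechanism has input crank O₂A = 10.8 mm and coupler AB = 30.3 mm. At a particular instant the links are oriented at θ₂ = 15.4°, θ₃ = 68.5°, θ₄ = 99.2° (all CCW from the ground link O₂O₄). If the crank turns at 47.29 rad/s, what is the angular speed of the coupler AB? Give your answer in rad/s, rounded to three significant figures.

ω₂ = 47.29 rad/s
Differentiating the loop-closure r₂e^{iθ₂}+r₃e^{iθ₃}=r₁+r₄e^{iθ₄} gives r₂ω₂e^{iθ₂}+r₃ω₃e^{iθ₃}=r₄ω₄e^{iθ₄}.
Eliminating the other unknown: ω₃ = r₂ω₂ sin(θ₄−θ₂) / [r₃ sin(θ₃−θ₄)].
Numerator sine = +0.99415; denominator sine = -0.51054.
Result = 0.0108·47.29·(+0.99415) / (0.0303·(-0.51054)) = -32.822 rad/s; magnitude 32.822 rad/s.

32.8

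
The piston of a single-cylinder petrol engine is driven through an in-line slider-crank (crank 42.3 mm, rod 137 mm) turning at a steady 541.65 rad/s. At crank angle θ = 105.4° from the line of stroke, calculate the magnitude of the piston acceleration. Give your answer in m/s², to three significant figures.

6720

ω = 541.6 rad/s
x(θ) = r cosθ + √(L² − r² sin²θ); with ω constant, a = ω²·d²x/dθ².
d²x/dθ² = −r cosθ − r²(cos2θ)/√u − r⁴ sin²2θ/(4u^{3/2}),  u = L² − r² sin²θ = 0.0171059 m².
Substituting r = 0.0423 m, L = 0.137 m, θ = 105.4°: d²x/dθ² = +0.02289 m.
a = ω²·d²x/dθ² = (541.6)²·(+0.02289) = +6715.7 m/s²;  |a| = 6715.7 m/s².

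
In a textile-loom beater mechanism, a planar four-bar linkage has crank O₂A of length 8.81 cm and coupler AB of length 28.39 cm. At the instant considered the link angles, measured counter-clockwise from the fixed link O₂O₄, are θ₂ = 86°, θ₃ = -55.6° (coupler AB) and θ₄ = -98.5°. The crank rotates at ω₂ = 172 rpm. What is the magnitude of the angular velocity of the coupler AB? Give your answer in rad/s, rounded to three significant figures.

0.644

ω₂ = 18.01 rad/s (from 172 rpm).
Differentiating the loop-closure r₂e^{iθ₂}+r₃e^{iθ₃}=r₁+r₄e^{iθ₄} gives r₂ω₂e^{iθ₂}+r₃ω₃e^{iθ₃}=r₄ω₄e^{iθ₄}.
Eliminating the other unknown: ω₃ = r₂ω₂ sin(θ₄−θ₂) / [r₃ sin(θ₃−θ₄)].
Numerator sine = +0.07846; denominator sine = +0.68072.
Result = 0.0881·18.01·(+0.07846) / (0.2839·(+0.68072)) = +0.64423 rad/s; magnitude 0.64423 rad/s.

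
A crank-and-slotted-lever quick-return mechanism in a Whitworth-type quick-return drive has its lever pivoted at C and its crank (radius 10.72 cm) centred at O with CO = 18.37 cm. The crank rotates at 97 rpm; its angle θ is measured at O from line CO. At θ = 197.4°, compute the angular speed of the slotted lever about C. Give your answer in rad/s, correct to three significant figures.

9.69

ω = 10.16 rad/s (from 97 rpm).
Crank pin A relative to C: A = (d + r cosθ, r sinθ); lever angle φ = atan2(r sinθ, d + r cosθ).
Differentiating tanφ: φ̇ = rω(d cosθ + r)/(d² + r² + 2dr cosθ).
d² + r² + 2dr cosθ = |CA|² = 0.00765451 m²;  d cosθ + r = -0.068094 m.
|ω_lever| = |0.1072·10.16·-0.068094| / 0.00765451 = 9.6869 rad/s.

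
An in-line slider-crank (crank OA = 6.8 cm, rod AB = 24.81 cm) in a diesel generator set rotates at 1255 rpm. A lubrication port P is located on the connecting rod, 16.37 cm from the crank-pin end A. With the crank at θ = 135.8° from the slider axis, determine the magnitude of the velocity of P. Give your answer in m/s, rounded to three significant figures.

ω = 131.4 rad/s.  Crank-pin speed |V_A| = rω = 8.9368 m/s, perpendicular to OA.
Rod angle: sinφ = −(r/L) sinθ ⇒ φ = -11.016°; ω_rod = −rω cosθ/√(L²−r²sin²θ) = +26.309 rad/s.
V_P = V_A + ω_rod × AP, with AP = 0.1637 m along the rod.
Components: V_Px = −rω sinθ − a·ω_rod·sinφ = -5.4075 m/s;  V_Py = rω cosθ + a·ω_rod·cosφ = -2.1795 m/s.
|V_P| = √(V_Px² + V_Py²) = 5.8302 m/s.

5.83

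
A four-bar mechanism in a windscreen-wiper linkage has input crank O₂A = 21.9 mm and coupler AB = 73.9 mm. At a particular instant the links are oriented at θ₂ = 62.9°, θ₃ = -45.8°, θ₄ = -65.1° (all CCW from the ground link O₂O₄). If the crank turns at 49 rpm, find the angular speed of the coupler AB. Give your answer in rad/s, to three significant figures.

3.63

ω₂ = 5.131 rad/s (from 49 rpm).
Differentiating the loop-closure r₂e^{iθ₂}+r₃e^{iθ₃}=r₁+r₄e^{iθ₄} gives r₂ω₂e^{iθ₂}+r₃ω₃e^{iθ₃}=r₄ω₄e^{iθ₄}.
Eliminating the other unknown: ω₃ = r₂ω₂ sin(θ₄−θ₂) / [r₃ sin(θ₃−θ₄)].
Numerator sine = -0.78801; denominator sine = +0.33051.
Result = 0.0219·5.131·(-0.78801) / (0.0739·(+0.33051)) = -3.6255 rad/s; magnitude 3.6255 rad/s.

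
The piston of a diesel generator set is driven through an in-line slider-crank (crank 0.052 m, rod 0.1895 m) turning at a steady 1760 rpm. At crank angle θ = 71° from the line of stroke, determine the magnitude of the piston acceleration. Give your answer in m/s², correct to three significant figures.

183

ω = 2π·1760/60 = 184.3 rad/s
x(θ) = r cosθ + √(L² − r² sin²θ); with ω constant, a = ω²·d²x/dθ².
d²x/dθ² = −r cosθ − r²(cos2θ)/√u − r⁴ sin²2θ/(4u^{3/2}),  u = L² − r² sin²θ = 0.0334929 m².
Substituting r = 0.052 m, L = 0.1895 m, θ = 71°: d²x/dθ² = -0.0053996 m.
a = ω²·d²x/dθ² = (184.3)²·(-0.0053996) = -183.42 m/s²;  |a| = 183.42 m/s².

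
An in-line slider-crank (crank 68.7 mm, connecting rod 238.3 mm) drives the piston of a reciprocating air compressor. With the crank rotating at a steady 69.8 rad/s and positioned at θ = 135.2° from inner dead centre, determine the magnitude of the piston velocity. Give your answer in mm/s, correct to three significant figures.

ω = 69.8 rad/s
For an in-line slider-crank, x = r cosθ + √(L² − r² sin²θ), so v = −rω sinθ·[1 + r cosθ/√(L² − r² sin²θ)].
With r = 0.0687 m, L = 0.2383 m, θ = 135.2°: √(L² − r² sin²θ) = 0.23333 m.
v = −0.0687·69.8·0.70463·[1 + 0.0687·-0.70957/0.23333] = -2.673 m/s.
|v| = 2.673 m/s = 2673 mm/s.

2670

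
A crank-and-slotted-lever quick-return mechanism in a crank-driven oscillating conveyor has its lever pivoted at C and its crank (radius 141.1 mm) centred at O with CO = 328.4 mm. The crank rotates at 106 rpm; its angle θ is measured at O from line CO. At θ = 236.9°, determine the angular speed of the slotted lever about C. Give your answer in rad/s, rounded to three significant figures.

ω = 11.1 rad/s (from 106 rpm).
Crank pin A relative to C: A = (d + r cosθ, r sinθ); lever angle φ = atan2(r sinθ, d + r cosθ).
Differentiating tanφ: φ̇ = rω(d cosθ + r)/(d² + r² + 2dr cosθ).
d² + r² + 2dr cosθ = |CA|² = 0.0771461 m²;  d cosθ + r = -0.03824 m.
|ω_lever| = |0.1411·11.1·-0.03824| / 0.0771461 = 0.77636 rad/s.

0.776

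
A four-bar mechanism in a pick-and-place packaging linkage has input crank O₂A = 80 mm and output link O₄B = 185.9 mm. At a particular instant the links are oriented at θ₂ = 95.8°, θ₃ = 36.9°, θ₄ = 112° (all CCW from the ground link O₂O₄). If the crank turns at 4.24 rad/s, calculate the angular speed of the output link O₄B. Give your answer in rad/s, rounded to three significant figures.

1.62

ω₂ = 4.24 rad/s
Differentiating the loop-closure r₂e^{iθ₂}+r₃e^{iθ₃}=r₁+r₄e^{iθ₄} gives r₂ω₂e^{iθ₂}+r₃ω₃e^{iθ₃}=r₄ω₄e^{iθ₄}.
Eliminating the other unknown: ω₄ = r₂ω₂ sin(θ₂−θ₃) / [r₄ sin(θ₄−θ₃)].
Numerator sine = +0.85627; denominator sine = +0.96638.
Result = 0.08·4.24·(+0.85627) / (0.1859·(+0.96638)) = +1.6167 rad/s; magnitude 1.6167 rad/s.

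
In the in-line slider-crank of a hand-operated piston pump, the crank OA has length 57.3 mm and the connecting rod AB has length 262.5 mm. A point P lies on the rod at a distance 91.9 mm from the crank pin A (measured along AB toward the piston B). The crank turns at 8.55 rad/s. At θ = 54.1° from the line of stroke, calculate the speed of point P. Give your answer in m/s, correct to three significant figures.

0.455

ω = 8.55 rad/s.  Crank-pin speed |V_A| = rω = 0.48991 m/s, perpendicular to OA.
Rod angle: sinφ = −(r/L) sinθ ⇒ φ = -10.185°; ω_rod = −rω cosθ/√(L²−r²sin²θ) = -1.1119 rad/s.
V_P = V_A + ω_rod × AP, with AP = 0.0919 m along the rod.
Components: V_Px = −rω sinθ − a·ω_rod·sinφ = -0.41492 m/s;  V_Py = rω cosθ + a·ω_rod·cosφ = +0.1867 m/s.
|V_P| = √(V_Px² + V_Py²) = 0.45499 m/s.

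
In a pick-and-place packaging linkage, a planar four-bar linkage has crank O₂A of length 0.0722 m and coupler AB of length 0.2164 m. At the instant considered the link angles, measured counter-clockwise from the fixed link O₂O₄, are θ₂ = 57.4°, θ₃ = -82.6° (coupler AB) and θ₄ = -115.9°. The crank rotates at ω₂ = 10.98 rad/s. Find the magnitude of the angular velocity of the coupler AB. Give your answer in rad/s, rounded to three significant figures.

0.778

ω₂ = 10.98 rad/s
Differentiating the loop-closure r₂e^{iθ₂}+r₃e^{iθ₃}=r₁+r₄e^{iθ₄} gives r₂ω₂e^{iθ₂}+r₃ω₃e^{iθ₃}=r₄ω₄e^{iθ₄}.
Eliminating the other unknown: ω₃ = r₂ω₂ sin(θ₄−θ₂) / [r₃ sin(θ₃−θ₄)].
Numerator sine = -0.11667; denominator sine = +0.54902.
Result = 0.0722·10.98·(-0.11667) / (0.2164·(+0.54902)) = -0.77849 rad/s; magnitude 0.77849 rad/s.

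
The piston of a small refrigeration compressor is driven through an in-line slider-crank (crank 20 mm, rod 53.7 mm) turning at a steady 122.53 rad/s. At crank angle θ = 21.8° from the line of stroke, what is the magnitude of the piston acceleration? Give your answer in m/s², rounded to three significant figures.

ω = 122.5 rad/s
x(θ) = r cosθ + √(L² − r² sin²θ); with ω constant, a = ω²·d²x/dθ².
d²x/dθ² = −r cosθ − r²(cos2θ)/√u − r⁴ sin²2θ/(4u^{3/2}),  u = L² − r² sin²θ = 0.00282852 m².
Substituting r = 0.02 m, L = 0.0537 m, θ = 21.8°: d²x/dθ² = -0.024143 m.
a = ω²·d²x/dθ² = (122.5)²·(-0.024143) = -362.47 m/s²;  |a| = 362.47 m/s².

362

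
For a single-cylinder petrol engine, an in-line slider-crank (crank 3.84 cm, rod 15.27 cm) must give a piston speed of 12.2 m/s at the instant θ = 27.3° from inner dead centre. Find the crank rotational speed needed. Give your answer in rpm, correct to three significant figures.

For an in-line slider-crank, |v_piston| = rω|sinθ|·[1 + r cosθ/√(L² − r² sin²θ)].
With r = 0.0384 m, L = 0.1527 m, θ = 27.3°: the bracketed kinematic factor |dx/dθ| = 0.021574 m.
ω = v/|dx/dθ| = 12.2/0.021574 = 565.49 rad/s.
N = 60ω/(2π) = 5400 rpm.

5400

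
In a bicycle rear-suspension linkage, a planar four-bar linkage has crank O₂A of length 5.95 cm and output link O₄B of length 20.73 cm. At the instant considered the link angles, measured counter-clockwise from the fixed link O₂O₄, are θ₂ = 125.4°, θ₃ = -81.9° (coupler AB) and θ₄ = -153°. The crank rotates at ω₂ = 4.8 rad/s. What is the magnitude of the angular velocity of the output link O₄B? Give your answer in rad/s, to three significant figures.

0.668

ω₂ = 4.8 rad/s
Differentiating the loop-closure r₂e^{iθ₂}+r₃e^{iθ₃}=r₁+r₄e^{iθ₄} gives r₂ω₂e^{iθ₂}+r₃ω₃e^{iθ₃}=r₄ω₄e^{iθ₄}.
Eliminating the other unknown: ω₄ = r₂ω₂ sin(θ₂−θ₃) / [r₄ sin(θ₄−θ₃)].
Numerator sine = -0.45865; denominator sine = -0.94609.
Result = 0.0595·4.8·(-0.45865) / (0.2073·(-0.94609)) = +0.6679 rad/s; magnitude 0.6679 rad/s.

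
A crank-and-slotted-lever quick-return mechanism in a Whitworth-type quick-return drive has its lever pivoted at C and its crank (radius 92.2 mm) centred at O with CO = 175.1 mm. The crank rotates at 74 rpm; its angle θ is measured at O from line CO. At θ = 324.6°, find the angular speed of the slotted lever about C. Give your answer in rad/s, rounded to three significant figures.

ω = 7.749 rad/s (from 74 rpm).
Crank pin A relative to C: A = (d + r cosθ, r sinθ); lever angle φ = atan2(r sinθ, d + r cosθ).
Differentiating tanφ: φ̇ = rω(d cosθ + r)/(d² + r² + 2dr cosθ).
d² + r² + 2dr cosθ = |CA|² = 0.0654801 m²;  d cosθ + r = +0.23493 m.
|ω_lever| = |0.0922·7.749·+0.23493| / 0.0654801 = 2.5634 rad/s.

2.56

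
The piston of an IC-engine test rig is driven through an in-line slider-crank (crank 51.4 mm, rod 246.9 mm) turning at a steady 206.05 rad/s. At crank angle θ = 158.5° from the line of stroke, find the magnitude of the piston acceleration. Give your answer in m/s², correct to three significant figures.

ω = 206.1 rad/s
x(θ) = r cosθ + √(L² − r² sin²θ); with ω constant, a = ω²·d²x/dθ².
d²x/dθ² = −r cosθ − r²(cos2θ)/√u − r⁴ sin²2θ/(4u^{3/2}),  u = L² − r² sin²θ = 0.0606047 m².
Substituting r = 0.0514 m, L = 0.2469 m, θ = 158.5°: d²x/dθ² = +0.03992 m.
a = ω²·d²x/dθ² = (206.1)²·(+0.03992) = +1694.9 m/s²;  |a| = 1694.9 m/s².

1690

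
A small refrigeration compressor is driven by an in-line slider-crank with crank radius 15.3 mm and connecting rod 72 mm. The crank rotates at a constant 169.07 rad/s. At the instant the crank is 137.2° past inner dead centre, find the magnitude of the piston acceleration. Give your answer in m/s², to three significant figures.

ω = 169.1 rad/s
x(θ) = r cosθ + √(L² − r² sin²θ); with ω constant, a = ω²·d²x/dθ².
d²x/dθ² = −r cosθ − r²(cos2θ)/√u − r⁴ sin²2θ/(4u^{3/2}),  u = L² − r² sin²θ = 0.00507593 m².
Substituting r = 0.0153 m, L = 0.072 m, θ = 137.2°: d²x/dθ² = +0.010936 m.
a = ω²·d²x/dθ² = (169.1)²·(+0.010936) = +312.61 m/s²;  |a| = 312.61 m/s².

313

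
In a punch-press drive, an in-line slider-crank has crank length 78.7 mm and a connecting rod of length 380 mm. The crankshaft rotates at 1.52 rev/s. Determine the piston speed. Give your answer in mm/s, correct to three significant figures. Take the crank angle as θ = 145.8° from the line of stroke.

ω = 2π·1.52 = 9.55 rad/s
For an in-line slider-crank, x = r cosθ + √(L² − r² sin²θ), so v = −rω sinθ·[1 + r cosθ/√(L² − r² sin²θ)].
With r = 0.0787 m, L = 0.38 m, θ = 145.8°: √(L² − r² sin²θ) = 0.37742 m.
v = −0.0787·9.55·0.56208·[1 + 0.0787·-0.82708/0.37742] = -0.34961 m/s.
|v| = 0.34961 m/s = 349.61 mm/s.

350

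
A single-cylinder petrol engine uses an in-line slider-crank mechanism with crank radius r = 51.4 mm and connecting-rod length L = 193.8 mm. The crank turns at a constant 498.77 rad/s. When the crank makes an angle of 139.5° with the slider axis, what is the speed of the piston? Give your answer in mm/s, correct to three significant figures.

ω = 498.8 rad/s
For an in-line slider-crank, x = r cosθ + √(L² − r² sin²θ), so v = −rω sinθ·[1 + r cosθ/√(L² − r² sin²θ)].
With r = 0.0514 m, L = 0.1938 m, θ = 139.5°: √(L² − r² sin²θ) = 0.1909 m.
v = −0.0514·498.8·0.64945·[1 + 0.0514·-0.76041/0.1909] = -13.241 m/s.
|v| = 13.241 m/s = 13241 mm/s.

13200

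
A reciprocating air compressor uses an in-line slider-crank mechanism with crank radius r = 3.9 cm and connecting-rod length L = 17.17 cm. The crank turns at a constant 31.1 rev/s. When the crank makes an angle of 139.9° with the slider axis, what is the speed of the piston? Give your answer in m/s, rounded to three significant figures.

ω = 2π·31.1 = 195.4 rad/s
For an in-line slider-crank, x = r cosθ + √(L² − r² sin²θ), so v = −rω sinθ·[1 + r cosθ/√(L² − r² sin²θ)].
With r = 0.039 m, L = 0.1717 m, θ = 139.9°: √(L² − r² sin²θ) = 0.16985 m.
v = −0.039·195.4·0.64412·[1 + 0.039·-0.76492/0.16985] = -4.0466 m/s.
|v| = 4.0466 m/s.

4.05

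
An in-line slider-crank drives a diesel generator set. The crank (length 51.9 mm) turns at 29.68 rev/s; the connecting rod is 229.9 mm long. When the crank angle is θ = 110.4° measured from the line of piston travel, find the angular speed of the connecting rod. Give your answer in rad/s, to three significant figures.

15.0

ω = 186.5 rad/s (converted from 29.68 rev/s).
The rod makes angle φ with the slider axis where L sinφ = r sinθ; differentiating, L cosφ·φ̇ = r ω cosθ.
L cosφ = √(L² − r² sin²θ) = 0.22469 m.
|ω_rod| = r ω |cosθ| / √(L² − r² sin²θ) = 0.0519·186.5·0.34857/0.22469 = 15.015 rad/s.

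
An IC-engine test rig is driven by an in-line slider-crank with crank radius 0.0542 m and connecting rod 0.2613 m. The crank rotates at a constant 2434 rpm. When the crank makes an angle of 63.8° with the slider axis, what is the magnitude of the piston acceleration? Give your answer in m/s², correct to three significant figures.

1110

ω = 2π·2434/60 = 254.9 rad/s
x(θ) = r cosθ + √(L² − r² sin²θ); with ω constant, a = ω²·d²x/dθ².
d²x/dθ² = −r cosθ − r²(cos2θ)/√u − r⁴ sin²2θ/(4u^{3/2}),  u = L² − r² sin²θ = 0.0659127 m².
Substituting r = 0.0542 m, L = 0.2613 m, θ = 63.8°: d²x/dθ² = -0.017028 m.
a = ω²·d²x/dθ² = (254.9)²·(-0.017028) = -1106.3 m/s²;  |a| = 1106.3 m/s².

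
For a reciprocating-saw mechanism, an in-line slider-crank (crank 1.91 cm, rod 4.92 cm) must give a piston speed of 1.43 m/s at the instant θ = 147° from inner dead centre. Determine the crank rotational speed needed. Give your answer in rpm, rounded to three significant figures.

1970

For an in-line slider-crank, |v_piston| = rω|sinθ|·[1 + r cosθ/√(L² − r² sin²θ)].
With r = 0.0191 m, L = 0.0492 m, θ = 147°: the bracketed kinematic factor |dx/dθ| = 0.0069374 m.
ω = v/|dx/dθ| = 1.43/0.0069374 = 206.13 rad/s.
N = 60ω/(2π) = 1968.4 rpm.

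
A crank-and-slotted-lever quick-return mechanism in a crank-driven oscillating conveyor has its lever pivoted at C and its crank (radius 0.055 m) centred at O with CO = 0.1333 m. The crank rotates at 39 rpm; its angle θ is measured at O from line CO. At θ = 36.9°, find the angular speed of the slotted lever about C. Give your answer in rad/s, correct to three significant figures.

ω = 4.084 rad/s (from 39 rpm).
Crank pin A relative to C: A = (d + r cosθ, r sinθ); lever angle φ = atan2(r sinθ, d + r cosθ).
Differentiating tanφ: φ̇ = rω(d cosθ + r)/(d² + r² + 2dr cosθ).
d² + r² + 2dr cosθ = |CA|² = 0.0325197 m²;  d cosθ + r = +0.1616 m.
|ω_lever| = |0.055·4.084·+0.1616| / 0.0325197 = 1.1162 rad/s.

1.12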